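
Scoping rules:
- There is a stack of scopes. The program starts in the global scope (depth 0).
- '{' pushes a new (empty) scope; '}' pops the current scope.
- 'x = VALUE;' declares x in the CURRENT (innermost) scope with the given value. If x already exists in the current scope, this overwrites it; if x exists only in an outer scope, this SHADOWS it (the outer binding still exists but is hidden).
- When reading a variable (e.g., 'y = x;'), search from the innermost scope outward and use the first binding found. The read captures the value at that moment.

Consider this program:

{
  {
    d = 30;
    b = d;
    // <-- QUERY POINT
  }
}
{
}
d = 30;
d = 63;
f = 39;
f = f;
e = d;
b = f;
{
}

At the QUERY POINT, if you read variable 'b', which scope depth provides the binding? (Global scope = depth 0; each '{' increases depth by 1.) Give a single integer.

Step 1: enter scope (depth=1)
Step 2: enter scope (depth=2)
Step 3: declare d=30 at depth 2
Step 4: declare b=(read d)=30 at depth 2
Visible at query point: b=30 d=30

Answer: 2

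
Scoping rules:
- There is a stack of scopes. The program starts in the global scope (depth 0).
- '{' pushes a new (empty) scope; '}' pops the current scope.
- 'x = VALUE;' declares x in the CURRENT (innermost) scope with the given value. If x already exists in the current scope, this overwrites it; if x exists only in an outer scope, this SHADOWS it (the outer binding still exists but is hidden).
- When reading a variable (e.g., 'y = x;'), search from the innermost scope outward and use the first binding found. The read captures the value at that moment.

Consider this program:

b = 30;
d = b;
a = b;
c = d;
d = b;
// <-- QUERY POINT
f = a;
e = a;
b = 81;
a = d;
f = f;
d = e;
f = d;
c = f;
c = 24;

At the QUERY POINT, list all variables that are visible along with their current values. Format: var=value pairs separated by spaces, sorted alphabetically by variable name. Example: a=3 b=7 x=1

Answer: a=30 b=30 c=30 d=30

Derivation:
Step 1: declare b=30 at depth 0
Step 2: declare d=(read b)=30 at depth 0
Step 3: declare a=(read b)=30 at depth 0
Step 4: declare c=(read d)=30 at depth 0
Step 5: declare d=(read b)=30 at depth 0
Visible at query point: a=30 b=30 c=30 d=30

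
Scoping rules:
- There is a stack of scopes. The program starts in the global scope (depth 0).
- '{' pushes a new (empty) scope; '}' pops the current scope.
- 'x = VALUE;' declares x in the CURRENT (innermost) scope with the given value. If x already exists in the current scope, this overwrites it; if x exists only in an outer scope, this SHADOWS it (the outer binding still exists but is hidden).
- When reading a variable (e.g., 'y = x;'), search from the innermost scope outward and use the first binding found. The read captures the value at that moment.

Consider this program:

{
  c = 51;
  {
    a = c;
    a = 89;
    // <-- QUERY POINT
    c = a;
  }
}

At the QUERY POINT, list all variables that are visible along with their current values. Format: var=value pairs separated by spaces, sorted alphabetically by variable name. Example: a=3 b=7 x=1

Step 1: enter scope (depth=1)
Step 2: declare c=51 at depth 1
Step 3: enter scope (depth=2)
Step 4: declare a=(read c)=51 at depth 2
Step 5: declare a=89 at depth 2
Visible at query point: a=89 c=51

Answer: a=89 c=51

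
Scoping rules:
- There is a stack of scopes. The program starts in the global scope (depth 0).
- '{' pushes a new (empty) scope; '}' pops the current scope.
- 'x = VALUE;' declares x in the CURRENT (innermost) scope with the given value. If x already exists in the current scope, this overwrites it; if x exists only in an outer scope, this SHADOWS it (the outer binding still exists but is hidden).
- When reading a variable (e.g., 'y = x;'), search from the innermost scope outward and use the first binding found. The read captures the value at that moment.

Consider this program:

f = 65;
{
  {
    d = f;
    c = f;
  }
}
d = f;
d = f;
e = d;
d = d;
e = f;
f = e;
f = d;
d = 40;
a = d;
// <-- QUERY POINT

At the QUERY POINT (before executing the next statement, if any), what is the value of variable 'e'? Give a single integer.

Step 1: declare f=65 at depth 0
Step 2: enter scope (depth=1)
Step 3: enter scope (depth=2)
Step 4: declare d=(read f)=65 at depth 2
Step 5: declare c=(read f)=65 at depth 2
Step 6: exit scope (depth=1)
Step 7: exit scope (depth=0)
Step 8: declare d=(read f)=65 at depth 0
Step 9: declare d=(read f)=65 at depth 0
Step 10: declare e=(read d)=65 at depth 0
Step 11: declare d=(read d)=65 at depth 0
Step 12: declare e=(read f)=65 at depth 0
Step 13: declare f=(read e)=65 at depth 0
Step 14: declare f=(read d)=65 at depth 0
Step 15: declare d=40 at depth 0
Step 16: declare a=(read d)=40 at depth 0
Visible at query point: a=40 d=40 e=65 f=65

Answer: 65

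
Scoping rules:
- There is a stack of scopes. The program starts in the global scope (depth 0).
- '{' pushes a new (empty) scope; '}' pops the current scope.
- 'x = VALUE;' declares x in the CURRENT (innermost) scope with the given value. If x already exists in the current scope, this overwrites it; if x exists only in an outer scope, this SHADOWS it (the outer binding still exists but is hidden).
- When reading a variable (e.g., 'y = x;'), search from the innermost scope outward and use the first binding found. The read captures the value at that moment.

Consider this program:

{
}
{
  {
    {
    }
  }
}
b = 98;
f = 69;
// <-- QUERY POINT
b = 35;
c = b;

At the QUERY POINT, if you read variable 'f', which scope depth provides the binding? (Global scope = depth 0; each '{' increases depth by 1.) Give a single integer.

Step 1: enter scope (depth=1)
Step 2: exit scope (depth=0)
Step 3: enter scope (depth=1)
Step 4: enter scope (depth=2)
Step 5: enter scope (depth=3)
Step 6: exit scope (depth=2)
Step 7: exit scope (depth=1)
Step 8: exit scope (depth=0)
Step 9: declare b=98 at depth 0
Step 10: declare f=69 at depth 0
Visible at query point: b=98 f=69

Answer: 0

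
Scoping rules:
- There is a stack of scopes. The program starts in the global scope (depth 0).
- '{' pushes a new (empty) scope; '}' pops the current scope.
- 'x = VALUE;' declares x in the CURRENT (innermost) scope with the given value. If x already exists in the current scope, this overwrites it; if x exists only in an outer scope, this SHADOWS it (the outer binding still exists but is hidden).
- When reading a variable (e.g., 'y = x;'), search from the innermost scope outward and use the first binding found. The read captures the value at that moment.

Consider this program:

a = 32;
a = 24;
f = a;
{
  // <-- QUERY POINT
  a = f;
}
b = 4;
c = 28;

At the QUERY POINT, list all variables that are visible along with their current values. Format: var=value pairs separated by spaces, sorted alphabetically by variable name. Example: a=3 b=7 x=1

Step 1: declare a=32 at depth 0
Step 2: declare a=24 at depth 0
Step 3: declare f=(read a)=24 at depth 0
Step 4: enter scope (depth=1)
Visible at query point: a=24 f=24

Answer: a=24 f=24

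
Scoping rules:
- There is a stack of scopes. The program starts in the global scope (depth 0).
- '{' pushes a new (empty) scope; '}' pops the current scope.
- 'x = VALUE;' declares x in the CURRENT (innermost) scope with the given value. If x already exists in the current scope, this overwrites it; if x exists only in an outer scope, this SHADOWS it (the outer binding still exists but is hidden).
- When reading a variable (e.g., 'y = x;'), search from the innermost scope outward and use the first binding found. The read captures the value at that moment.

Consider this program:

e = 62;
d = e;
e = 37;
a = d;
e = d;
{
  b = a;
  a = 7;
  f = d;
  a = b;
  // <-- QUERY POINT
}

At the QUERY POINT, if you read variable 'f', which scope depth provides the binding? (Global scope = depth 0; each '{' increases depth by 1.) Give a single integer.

Answer: 1

Derivation:
Step 1: declare e=62 at depth 0
Step 2: declare d=(read e)=62 at depth 0
Step 3: declare e=37 at depth 0
Step 4: declare a=(read d)=62 at depth 0
Step 5: declare e=(read d)=62 at depth 0
Step 6: enter scope (depth=1)
Step 7: declare b=(read a)=62 at depth 1
Step 8: declare a=7 at depth 1
Step 9: declare f=(read d)=62 at depth 1
Step 10: declare a=(read b)=62 at depth 1
Visible at query point: a=62 b=62 d=62 e=62 f=62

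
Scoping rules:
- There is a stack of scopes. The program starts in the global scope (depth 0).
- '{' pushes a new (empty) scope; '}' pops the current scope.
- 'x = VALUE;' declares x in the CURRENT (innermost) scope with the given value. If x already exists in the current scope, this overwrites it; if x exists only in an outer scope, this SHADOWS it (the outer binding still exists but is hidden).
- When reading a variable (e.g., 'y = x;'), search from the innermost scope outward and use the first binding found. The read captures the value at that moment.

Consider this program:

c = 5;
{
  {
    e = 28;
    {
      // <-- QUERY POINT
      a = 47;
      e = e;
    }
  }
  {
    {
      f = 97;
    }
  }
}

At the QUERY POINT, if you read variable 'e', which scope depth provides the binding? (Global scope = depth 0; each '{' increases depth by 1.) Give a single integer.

Step 1: declare c=5 at depth 0
Step 2: enter scope (depth=1)
Step 3: enter scope (depth=2)
Step 4: declare e=28 at depth 2
Step 5: enter scope (depth=3)
Visible at query point: c=5 e=28

Answer: 2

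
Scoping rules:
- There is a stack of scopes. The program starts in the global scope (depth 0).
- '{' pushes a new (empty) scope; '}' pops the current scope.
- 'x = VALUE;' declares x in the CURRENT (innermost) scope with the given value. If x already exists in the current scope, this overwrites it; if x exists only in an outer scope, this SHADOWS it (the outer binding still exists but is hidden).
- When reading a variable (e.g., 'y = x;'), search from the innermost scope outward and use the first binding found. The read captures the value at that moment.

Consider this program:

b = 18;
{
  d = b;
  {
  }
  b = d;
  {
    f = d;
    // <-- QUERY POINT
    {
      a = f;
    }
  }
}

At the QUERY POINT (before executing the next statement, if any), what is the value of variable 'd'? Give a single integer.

Step 1: declare b=18 at depth 0
Step 2: enter scope (depth=1)
Step 3: declare d=(read b)=18 at depth 1
Step 4: enter scope (depth=2)
Step 5: exit scope (depth=1)
Step 6: declare b=(read d)=18 at depth 1
Step 7: enter scope (depth=2)
Step 8: declare f=(read d)=18 at depth 2
Visible at query point: b=18 d=18 f=18

Answer: 18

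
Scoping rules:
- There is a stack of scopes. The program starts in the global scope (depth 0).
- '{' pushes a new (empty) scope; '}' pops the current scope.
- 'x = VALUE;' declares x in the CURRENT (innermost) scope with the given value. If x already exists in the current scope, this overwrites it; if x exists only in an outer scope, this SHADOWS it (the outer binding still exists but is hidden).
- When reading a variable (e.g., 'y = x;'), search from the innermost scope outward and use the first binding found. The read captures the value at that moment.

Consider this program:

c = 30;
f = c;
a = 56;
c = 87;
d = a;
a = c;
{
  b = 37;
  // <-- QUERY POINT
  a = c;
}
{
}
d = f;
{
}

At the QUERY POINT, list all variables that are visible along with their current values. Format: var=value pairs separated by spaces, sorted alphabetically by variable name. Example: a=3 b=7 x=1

Answer: a=87 b=37 c=87 d=56 f=30

Derivation:
Step 1: declare c=30 at depth 0
Step 2: declare f=(read c)=30 at depth 0
Step 3: declare a=56 at depth 0
Step 4: declare c=87 at depth 0
Step 5: declare d=(read a)=56 at depth 0
Step 6: declare a=(read c)=87 at depth 0
Step 7: enter scope (depth=1)
Step 8: declare b=37 at depth 1
Visible at query point: a=87 b=37 c=87 d=56 f=30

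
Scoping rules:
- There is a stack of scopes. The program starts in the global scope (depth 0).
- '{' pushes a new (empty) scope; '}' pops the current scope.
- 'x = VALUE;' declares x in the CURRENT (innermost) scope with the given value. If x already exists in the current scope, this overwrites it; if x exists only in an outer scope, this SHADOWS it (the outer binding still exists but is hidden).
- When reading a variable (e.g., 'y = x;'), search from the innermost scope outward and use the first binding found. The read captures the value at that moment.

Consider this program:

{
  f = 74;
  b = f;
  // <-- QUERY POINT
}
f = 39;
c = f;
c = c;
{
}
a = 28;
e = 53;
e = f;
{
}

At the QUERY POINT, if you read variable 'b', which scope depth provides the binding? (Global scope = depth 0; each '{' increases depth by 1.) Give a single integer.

Answer: 1

Derivation:
Step 1: enter scope (depth=1)
Step 2: declare f=74 at depth 1
Step 3: declare b=(read f)=74 at depth 1
Visible at query point: b=74 f=74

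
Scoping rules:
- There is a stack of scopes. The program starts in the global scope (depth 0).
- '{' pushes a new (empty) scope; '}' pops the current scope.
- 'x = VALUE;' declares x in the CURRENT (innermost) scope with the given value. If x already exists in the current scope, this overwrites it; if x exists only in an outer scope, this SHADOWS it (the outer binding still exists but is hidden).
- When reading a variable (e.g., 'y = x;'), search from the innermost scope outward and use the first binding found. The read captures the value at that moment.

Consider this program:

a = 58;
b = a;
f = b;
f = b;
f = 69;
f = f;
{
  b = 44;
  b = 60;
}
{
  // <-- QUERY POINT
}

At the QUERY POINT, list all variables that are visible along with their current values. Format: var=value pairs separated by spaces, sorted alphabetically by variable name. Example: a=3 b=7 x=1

Answer: a=58 b=58 f=69

Derivation:
Step 1: declare a=58 at depth 0
Step 2: declare b=(read a)=58 at depth 0
Step 3: declare f=(read b)=58 at depth 0
Step 4: declare f=(read b)=58 at depth 0
Step 5: declare f=69 at depth 0
Step 6: declare f=(read f)=69 at depth 0
Step 7: enter scope (depth=1)
Step 8: declare b=44 at depth 1
Step 9: declare b=60 at depth 1
Step 10: exit scope (depth=0)
Step 11: enter scope (depth=1)
Visible at query point: a=58 b=58 f=69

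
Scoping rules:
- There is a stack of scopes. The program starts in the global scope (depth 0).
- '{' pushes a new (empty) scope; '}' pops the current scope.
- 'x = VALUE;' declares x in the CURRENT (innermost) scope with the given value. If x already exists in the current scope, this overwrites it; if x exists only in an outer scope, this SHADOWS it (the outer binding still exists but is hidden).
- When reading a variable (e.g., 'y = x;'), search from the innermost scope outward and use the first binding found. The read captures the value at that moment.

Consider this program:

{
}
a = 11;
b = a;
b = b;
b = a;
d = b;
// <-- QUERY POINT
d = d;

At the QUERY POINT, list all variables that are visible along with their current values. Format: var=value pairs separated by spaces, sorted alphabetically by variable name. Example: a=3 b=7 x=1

Step 1: enter scope (depth=1)
Step 2: exit scope (depth=0)
Step 3: declare a=11 at depth 0
Step 4: declare b=(read a)=11 at depth 0
Step 5: declare b=(read b)=11 at depth 0
Step 6: declare b=(read a)=11 at depth 0
Step 7: declare d=(read b)=11 at depth 0
Visible at query point: a=11 b=11 d=11

Answer: a=11 b=11 d=11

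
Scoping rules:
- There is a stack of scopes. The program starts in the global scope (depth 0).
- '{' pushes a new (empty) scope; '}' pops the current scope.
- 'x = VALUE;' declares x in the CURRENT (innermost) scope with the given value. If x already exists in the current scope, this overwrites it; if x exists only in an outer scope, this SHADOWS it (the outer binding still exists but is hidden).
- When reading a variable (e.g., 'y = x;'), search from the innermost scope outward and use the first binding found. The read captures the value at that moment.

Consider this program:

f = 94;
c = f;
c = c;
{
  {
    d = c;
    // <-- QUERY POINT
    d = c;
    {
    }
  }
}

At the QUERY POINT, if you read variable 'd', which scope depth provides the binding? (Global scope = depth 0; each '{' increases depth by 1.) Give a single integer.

Answer: 2

Derivation:
Step 1: declare f=94 at depth 0
Step 2: declare c=(read f)=94 at depth 0
Step 3: declare c=(read c)=94 at depth 0
Step 4: enter scope (depth=1)
Step 5: enter scope (depth=2)
Step 6: declare d=(read c)=94 at depth 2
Visible at query point: c=94 d=94 f=94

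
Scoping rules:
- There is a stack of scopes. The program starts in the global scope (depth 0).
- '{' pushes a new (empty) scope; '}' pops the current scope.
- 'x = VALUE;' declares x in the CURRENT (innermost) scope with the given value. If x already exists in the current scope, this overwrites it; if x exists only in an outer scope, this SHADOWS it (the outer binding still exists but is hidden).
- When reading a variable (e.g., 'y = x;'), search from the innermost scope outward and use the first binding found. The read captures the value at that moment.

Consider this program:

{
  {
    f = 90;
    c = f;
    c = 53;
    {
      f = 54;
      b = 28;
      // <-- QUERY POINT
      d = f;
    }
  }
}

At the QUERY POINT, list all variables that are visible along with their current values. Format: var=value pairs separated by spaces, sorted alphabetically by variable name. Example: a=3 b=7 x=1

Answer: b=28 c=53 f=54

Derivation:
Step 1: enter scope (depth=1)
Step 2: enter scope (depth=2)
Step 3: declare f=90 at depth 2
Step 4: declare c=(read f)=90 at depth 2
Step 5: declare c=53 at depth 2
Step 6: enter scope (depth=3)
Step 7: declare f=54 at depth 3
Step 8: declare b=28 at depth 3
Visible at query point: b=28 c=53 f=54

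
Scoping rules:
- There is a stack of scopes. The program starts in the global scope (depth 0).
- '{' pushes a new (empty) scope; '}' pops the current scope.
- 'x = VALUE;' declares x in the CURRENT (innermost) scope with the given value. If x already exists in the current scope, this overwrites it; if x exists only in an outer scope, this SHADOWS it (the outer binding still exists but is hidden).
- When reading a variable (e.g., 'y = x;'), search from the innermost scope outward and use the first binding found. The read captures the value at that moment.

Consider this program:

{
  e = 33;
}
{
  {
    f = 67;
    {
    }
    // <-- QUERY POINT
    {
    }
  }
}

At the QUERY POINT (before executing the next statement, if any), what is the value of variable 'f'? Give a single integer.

Answer: 67

Derivation:
Step 1: enter scope (depth=1)
Step 2: declare e=33 at depth 1
Step 3: exit scope (depth=0)
Step 4: enter scope (depth=1)
Step 5: enter scope (depth=2)
Step 6: declare f=67 at depth 2
Step 7: enter scope (depth=3)
Step 8: exit scope (depth=2)
Visible at query point: f=67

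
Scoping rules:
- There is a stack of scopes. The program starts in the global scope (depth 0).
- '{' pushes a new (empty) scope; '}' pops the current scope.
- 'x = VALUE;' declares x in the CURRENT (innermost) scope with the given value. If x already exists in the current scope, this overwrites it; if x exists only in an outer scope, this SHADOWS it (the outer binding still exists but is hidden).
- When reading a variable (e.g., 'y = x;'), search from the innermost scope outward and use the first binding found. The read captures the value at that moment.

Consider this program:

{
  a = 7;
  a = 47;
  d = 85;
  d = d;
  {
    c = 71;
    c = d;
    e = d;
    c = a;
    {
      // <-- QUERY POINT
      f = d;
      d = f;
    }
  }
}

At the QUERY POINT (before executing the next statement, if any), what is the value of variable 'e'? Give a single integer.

Step 1: enter scope (depth=1)
Step 2: declare a=7 at depth 1
Step 3: declare a=47 at depth 1
Step 4: declare d=85 at depth 1
Step 5: declare d=(read d)=85 at depth 1
Step 6: enter scope (depth=2)
Step 7: declare c=71 at depth 2
Step 8: declare c=(read d)=85 at depth 2
Step 9: declare e=(read d)=85 at depth 2
Step 10: declare c=(read a)=47 at depth 2
Step 11: enter scope (depth=3)
Visible at query point: a=47 c=47 d=85 e=85

Answer: 85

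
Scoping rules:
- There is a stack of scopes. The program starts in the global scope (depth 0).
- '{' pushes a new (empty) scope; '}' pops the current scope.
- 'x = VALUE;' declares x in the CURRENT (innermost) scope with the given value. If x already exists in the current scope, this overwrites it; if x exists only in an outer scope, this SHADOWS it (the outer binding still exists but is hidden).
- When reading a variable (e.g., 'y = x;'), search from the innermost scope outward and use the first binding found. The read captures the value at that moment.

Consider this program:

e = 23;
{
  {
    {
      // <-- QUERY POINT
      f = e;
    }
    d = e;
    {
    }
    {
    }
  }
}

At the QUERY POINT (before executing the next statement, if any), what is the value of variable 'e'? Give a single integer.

Step 1: declare e=23 at depth 0
Step 2: enter scope (depth=1)
Step 3: enter scope (depth=2)
Step 4: enter scope (depth=3)
Visible at query point: e=23

Answer: 23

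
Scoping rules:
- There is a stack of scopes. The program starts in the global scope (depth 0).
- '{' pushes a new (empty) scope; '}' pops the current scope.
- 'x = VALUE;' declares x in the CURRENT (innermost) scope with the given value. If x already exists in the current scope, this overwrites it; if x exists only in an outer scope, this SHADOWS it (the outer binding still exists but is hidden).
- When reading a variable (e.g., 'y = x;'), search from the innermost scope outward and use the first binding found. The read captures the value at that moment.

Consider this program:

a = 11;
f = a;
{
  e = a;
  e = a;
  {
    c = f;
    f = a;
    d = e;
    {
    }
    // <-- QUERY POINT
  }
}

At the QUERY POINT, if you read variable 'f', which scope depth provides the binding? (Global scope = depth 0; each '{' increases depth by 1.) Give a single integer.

Answer: 2

Derivation:
Step 1: declare a=11 at depth 0
Step 2: declare f=(read a)=11 at depth 0
Step 3: enter scope (depth=1)
Step 4: declare e=(read a)=11 at depth 1
Step 5: declare e=(read a)=11 at depth 1
Step 6: enter scope (depth=2)
Step 7: declare c=(read f)=11 at depth 2
Step 8: declare f=(read a)=11 at depth 2
Step 9: declare d=(read e)=11 at depth 2
Step 10: enter scope (depth=3)
Step 11: exit scope (depth=2)
Visible at query point: a=11 c=11 d=11 e=11 f=11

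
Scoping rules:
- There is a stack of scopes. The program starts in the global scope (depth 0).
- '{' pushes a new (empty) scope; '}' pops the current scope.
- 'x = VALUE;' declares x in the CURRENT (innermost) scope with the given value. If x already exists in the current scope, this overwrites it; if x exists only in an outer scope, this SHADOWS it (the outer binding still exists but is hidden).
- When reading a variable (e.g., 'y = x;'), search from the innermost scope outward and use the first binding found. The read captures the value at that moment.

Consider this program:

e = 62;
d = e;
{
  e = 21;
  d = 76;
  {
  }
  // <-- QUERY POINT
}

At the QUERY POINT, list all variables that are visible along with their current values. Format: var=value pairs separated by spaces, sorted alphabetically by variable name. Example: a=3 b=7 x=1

Step 1: declare e=62 at depth 0
Step 2: declare d=(read e)=62 at depth 0
Step 3: enter scope (depth=1)
Step 4: declare e=21 at depth 1
Step 5: declare d=76 at depth 1
Step 6: enter scope (depth=2)
Step 7: exit scope (depth=1)
Visible at query point: d=76 e=21

Answer: d=76 e=21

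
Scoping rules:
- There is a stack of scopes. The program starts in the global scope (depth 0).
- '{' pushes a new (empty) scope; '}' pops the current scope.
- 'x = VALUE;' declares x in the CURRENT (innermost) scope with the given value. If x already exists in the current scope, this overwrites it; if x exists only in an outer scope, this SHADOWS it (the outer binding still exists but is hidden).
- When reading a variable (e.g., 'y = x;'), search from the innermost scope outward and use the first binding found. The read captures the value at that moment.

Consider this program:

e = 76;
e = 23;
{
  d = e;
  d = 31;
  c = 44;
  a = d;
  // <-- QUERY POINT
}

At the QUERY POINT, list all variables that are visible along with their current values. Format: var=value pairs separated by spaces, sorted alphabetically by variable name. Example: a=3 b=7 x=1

Step 1: declare e=76 at depth 0
Step 2: declare e=23 at depth 0
Step 3: enter scope (depth=1)
Step 4: declare d=(read e)=23 at depth 1
Step 5: declare d=31 at depth 1
Step 6: declare c=44 at depth 1
Step 7: declare a=(read d)=31 at depth 1
Visible at query point: a=31 c=44 d=31 e=23

Answer: a=31 c=44 d=31 e=23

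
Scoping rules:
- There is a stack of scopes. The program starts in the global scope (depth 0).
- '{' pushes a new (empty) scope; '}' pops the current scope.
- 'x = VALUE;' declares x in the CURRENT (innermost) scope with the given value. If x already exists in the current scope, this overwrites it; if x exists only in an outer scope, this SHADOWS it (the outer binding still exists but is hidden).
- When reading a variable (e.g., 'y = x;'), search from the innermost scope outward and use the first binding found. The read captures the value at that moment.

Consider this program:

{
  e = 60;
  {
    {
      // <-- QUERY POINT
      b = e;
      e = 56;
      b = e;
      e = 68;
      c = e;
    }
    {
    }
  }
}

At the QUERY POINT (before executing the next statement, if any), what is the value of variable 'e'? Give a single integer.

Answer: 60

Derivation:
Step 1: enter scope (depth=1)
Step 2: declare e=60 at depth 1
Step 3: enter scope (depth=2)
Step 4: enter scope (depth=3)
Visible at query point: e=60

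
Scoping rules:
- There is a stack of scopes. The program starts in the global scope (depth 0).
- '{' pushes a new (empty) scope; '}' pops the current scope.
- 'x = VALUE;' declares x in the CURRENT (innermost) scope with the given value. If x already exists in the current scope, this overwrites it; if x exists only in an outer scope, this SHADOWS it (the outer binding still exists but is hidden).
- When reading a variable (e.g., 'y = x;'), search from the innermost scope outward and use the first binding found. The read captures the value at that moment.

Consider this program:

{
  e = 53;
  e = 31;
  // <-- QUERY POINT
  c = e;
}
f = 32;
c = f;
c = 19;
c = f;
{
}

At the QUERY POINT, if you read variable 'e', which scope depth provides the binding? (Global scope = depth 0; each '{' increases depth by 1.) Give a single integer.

Step 1: enter scope (depth=1)
Step 2: declare e=53 at depth 1
Step 3: declare e=31 at depth 1
Visible at query point: e=31

Answer: 1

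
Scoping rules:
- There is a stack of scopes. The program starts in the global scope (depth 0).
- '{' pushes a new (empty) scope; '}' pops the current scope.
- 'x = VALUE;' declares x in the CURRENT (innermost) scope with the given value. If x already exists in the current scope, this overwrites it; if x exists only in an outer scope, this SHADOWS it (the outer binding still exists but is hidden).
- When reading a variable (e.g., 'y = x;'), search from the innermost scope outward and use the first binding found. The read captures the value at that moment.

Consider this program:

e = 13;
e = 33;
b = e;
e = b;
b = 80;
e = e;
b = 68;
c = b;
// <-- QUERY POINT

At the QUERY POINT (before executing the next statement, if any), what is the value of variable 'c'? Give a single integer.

Step 1: declare e=13 at depth 0
Step 2: declare e=33 at depth 0
Step 3: declare b=(read e)=33 at depth 0
Step 4: declare e=(read b)=33 at depth 0
Step 5: declare b=80 at depth 0
Step 6: declare e=(read e)=33 at depth 0
Step 7: declare b=68 at depth 0
Step 8: declare c=(read b)=68 at depth 0
Visible at query point: b=68 c=68 e=33

Answer: 68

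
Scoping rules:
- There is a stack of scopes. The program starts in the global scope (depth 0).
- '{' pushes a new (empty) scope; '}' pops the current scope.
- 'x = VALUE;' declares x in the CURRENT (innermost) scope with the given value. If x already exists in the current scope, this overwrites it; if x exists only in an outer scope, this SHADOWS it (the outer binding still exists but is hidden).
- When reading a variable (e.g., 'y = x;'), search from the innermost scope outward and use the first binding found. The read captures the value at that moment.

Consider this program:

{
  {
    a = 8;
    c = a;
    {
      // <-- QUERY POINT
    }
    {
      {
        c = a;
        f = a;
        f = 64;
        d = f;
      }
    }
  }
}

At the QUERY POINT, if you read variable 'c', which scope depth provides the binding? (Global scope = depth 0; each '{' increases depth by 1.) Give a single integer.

Step 1: enter scope (depth=1)
Step 2: enter scope (depth=2)
Step 3: declare a=8 at depth 2
Step 4: declare c=(read a)=8 at depth 2
Step 5: enter scope (depth=3)
Visible at query point: a=8 c=8

Answer: 2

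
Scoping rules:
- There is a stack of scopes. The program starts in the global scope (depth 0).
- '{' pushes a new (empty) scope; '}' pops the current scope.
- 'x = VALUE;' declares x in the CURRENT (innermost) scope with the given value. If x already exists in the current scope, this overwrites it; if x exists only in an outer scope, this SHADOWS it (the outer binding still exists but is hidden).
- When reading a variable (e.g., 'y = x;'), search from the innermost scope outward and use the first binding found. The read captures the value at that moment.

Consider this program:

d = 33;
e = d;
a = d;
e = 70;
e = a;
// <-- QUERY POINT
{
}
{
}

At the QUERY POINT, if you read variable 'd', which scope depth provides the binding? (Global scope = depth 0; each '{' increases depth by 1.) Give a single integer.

Step 1: declare d=33 at depth 0
Step 2: declare e=(read d)=33 at depth 0
Step 3: declare a=(read d)=33 at depth 0
Step 4: declare e=70 at depth 0
Step 5: declare e=(read a)=33 at depth 0
Visible at query point: a=33 d=33 e=33

Answer: 0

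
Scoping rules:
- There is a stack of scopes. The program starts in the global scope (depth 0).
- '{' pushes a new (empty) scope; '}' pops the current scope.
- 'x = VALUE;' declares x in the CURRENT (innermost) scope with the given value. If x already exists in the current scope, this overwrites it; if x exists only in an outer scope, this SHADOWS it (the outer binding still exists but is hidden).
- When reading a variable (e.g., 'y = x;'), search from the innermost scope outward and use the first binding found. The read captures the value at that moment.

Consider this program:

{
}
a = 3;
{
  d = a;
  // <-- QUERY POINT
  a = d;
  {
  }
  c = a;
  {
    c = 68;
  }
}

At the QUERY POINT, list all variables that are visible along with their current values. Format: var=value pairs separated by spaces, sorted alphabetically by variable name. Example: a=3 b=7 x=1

Answer: a=3 d=3

Derivation:
Step 1: enter scope (depth=1)
Step 2: exit scope (depth=0)
Step 3: declare a=3 at depth 0
Step 4: enter scope (depth=1)
Step 5: declare d=(read a)=3 at depth 1
Visible at query point: a=3 d=3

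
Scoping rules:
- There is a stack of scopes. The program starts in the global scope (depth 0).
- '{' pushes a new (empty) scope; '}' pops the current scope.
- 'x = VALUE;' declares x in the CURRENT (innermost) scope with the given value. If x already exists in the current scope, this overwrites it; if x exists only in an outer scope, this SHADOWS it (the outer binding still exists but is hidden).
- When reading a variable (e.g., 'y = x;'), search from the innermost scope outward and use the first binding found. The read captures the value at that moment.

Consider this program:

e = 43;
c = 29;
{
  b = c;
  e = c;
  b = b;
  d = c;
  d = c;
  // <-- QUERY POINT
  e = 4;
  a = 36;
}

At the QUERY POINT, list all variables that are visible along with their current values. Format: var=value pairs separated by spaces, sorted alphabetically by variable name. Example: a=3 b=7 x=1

Step 1: declare e=43 at depth 0
Step 2: declare c=29 at depth 0
Step 3: enter scope (depth=1)
Step 4: declare b=(read c)=29 at depth 1
Step 5: declare e=(read c)=29 at depth 1
Step 6: declare b=(read b)=29 at depth 1
Step 7: declare d=(read c)=29 at depth 1
Step 8: declare d=(read c)=29 at depth 1
Visible at query point: b=29 c=29 d=29 e=29

Answer: b=29 c=29 d=29 e=29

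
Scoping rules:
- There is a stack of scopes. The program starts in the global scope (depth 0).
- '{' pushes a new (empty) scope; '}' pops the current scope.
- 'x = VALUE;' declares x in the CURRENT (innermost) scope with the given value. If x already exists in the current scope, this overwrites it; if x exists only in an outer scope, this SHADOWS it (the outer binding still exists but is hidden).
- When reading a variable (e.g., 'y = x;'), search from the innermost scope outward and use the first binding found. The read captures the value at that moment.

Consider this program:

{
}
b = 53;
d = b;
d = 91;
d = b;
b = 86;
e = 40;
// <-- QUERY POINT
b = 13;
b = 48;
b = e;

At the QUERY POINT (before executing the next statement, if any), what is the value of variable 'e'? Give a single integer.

Step 1: enter scope (depth=1)
Step 2: exit scope (depth=0)
Step 3: declare b=53 at depth 0
Step 4: declare d=(read b)=53 at depth 0
Step 5: declare d=91 at depth 0
Step 6: declare d=(read b)=53 at depth 0
Step 7: declare b=86 at depth 0
Step 8: declare e=40 at depth 0
Visible at query point: b=86 d=53 e=40

Answer: 40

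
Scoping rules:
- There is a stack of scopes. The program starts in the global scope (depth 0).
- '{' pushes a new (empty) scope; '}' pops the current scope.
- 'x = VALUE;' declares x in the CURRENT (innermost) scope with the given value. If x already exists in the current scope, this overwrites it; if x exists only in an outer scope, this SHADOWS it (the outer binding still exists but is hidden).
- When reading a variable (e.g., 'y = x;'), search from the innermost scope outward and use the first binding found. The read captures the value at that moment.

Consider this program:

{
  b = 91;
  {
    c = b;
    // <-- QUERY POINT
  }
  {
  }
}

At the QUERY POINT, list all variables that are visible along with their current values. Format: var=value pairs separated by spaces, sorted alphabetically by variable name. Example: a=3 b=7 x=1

Answer: b=91 c=91

Derivation:
Step 1: enter scope (depth=1)
Step 2: declare b=91 at depth 1
Step 3: enter scope (depth=2)
Step 4: declare c=(read b)=91 at depth 2
Visible at query point: b=91 c=91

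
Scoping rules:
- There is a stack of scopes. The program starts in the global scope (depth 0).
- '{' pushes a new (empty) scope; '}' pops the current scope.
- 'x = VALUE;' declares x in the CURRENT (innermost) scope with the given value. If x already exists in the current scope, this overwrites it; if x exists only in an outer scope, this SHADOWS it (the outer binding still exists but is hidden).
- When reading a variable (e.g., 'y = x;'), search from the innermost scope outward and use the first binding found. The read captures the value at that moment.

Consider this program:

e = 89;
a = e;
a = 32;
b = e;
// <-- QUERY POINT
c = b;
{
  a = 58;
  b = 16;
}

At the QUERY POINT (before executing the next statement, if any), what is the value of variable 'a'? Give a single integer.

Step 1: declare e=89 at depth 0
Step 2: declare a=(read e)=89 at depth 0
Step 3: declare a=32 at depth 0
Step 4: declare b=(read e)=89 at depth 0
Visible at query point: a=32 b=89 e=89

Answer: 32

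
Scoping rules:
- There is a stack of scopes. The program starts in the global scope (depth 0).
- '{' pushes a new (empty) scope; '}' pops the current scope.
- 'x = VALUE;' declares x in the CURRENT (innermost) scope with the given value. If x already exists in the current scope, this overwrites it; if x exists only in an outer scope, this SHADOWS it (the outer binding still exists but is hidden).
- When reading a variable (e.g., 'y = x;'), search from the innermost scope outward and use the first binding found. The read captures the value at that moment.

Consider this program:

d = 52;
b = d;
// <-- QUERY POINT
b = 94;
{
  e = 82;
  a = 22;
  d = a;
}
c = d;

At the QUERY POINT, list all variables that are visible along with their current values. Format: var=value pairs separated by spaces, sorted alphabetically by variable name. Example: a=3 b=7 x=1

Step 1: declare d=52 at depth 0
Step 2: declare b=(read d)=52 at depth 0
Visible at query point: b=52 d=52

Answer: b=52 d=52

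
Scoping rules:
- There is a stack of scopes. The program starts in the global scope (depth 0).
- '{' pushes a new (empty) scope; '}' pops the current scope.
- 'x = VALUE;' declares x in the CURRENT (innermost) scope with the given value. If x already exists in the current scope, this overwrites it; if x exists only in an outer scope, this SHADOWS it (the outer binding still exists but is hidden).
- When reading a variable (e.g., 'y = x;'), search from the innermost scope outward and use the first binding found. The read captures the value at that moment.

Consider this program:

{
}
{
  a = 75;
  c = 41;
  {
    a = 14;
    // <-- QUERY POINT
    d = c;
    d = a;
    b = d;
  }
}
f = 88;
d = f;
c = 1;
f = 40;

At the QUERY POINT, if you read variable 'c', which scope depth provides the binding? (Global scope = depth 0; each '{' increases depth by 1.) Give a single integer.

Answer: 1

Derivation:
Step 1: enter scope (depth=1)
Step 2: exit scope (depth=0)
Step 3: enter scope (depth=1)
Step 4: declare a=75 at depth 1
Step 5: declare c=41 at depth 1
Step 6: enter scope (depth=2)
Step 7: declare a=14 at depth 2
Visible at query point: a=14 c=41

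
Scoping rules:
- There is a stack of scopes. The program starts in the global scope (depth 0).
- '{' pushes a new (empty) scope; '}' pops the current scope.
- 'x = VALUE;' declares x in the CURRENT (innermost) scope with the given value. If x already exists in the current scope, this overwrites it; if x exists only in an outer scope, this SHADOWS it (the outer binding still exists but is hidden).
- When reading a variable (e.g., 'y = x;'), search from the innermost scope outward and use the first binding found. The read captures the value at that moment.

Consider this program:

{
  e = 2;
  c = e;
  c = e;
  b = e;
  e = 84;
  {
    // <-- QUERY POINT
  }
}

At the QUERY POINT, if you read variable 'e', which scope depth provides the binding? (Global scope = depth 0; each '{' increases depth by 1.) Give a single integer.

Answer: 1

Derivation:
Step 1: enter scope (depth=1)
Step 2: declare e=2 at depth 1
Step 3: declare c=(read e)=2 at depth 1
Step 4: declare c=(read e)=2 at depth 1
Step 5: declare b=(read e)=2 at depth 1
Step 6: declare e=84 at depth 1
Step 7: enter scope (depth=2)
Visible at query point: b=2 c=2 e=84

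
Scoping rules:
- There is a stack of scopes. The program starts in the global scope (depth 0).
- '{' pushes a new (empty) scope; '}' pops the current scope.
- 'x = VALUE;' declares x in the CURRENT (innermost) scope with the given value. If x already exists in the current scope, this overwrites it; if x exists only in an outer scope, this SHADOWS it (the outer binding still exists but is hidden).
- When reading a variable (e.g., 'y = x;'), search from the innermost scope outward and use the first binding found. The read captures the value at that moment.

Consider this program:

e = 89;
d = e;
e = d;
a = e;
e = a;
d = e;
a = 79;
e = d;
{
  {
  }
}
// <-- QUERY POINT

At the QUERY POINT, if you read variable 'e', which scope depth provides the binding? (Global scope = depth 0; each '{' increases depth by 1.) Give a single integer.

Answer: 0

Derivation:
Step 1: declare e=89 at depth 0
Step 2: declare d=(read e)=89 at depth 0
Step 3: declare e=(read d)=89 at depth 0
Step 4: declare a=(read e)=89 at depth 0
Step 5: declare e=(read a)=89 at depth 0
Step 6: declare d=(read e)=89 at depth 0
Step 7: declare a=79 at depth 0
Step 8: declare e=(read d)=89 at depth 0
Step 9: enter scope (depth=1)
Step 10: enter scope (depth=2)
Step 11: exit scope (depth=1)
Step 12: exit scope (depth=0)
Visible at query point: a=79 d=89 e=89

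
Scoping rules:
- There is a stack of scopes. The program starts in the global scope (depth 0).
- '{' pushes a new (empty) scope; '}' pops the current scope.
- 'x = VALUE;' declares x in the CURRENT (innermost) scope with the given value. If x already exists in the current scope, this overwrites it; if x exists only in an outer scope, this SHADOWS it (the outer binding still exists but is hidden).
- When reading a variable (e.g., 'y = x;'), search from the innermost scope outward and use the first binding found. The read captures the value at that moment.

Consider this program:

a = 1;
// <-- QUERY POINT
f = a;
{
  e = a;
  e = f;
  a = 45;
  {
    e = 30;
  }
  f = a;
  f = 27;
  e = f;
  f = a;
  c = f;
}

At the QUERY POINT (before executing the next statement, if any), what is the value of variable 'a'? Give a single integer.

Step 1: declare a=1 at depth 0
Visible at query point: a=1

Answer: 1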